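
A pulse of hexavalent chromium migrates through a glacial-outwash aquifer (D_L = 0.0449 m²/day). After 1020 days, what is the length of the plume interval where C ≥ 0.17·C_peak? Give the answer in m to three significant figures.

The plume is Gaussian with σ = √(2Dt) = √(2 × 0.0449 × 1020) = 9.571 m.
C/C_peak = exp(−Δx²/(2σ²)) = 0.17 ⇒ Δx = σ·√(−2 ln 0.17) = 9.571 × 1.883 = 18.02 m.
Width = 2Δx = 36.0 m.

36.0 m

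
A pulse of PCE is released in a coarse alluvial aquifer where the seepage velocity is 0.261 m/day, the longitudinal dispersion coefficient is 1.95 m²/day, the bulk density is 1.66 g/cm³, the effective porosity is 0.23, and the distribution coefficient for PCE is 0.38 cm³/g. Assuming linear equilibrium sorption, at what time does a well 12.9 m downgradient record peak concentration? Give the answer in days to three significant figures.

Retardation factor R = 1 + ρ_b·K_d/n = 1 + 1.66 × 0.38/0.23 = 3.743.
Sorption retards both mechanisms: v_R = v/R = 0.06973 m/day, D_R = D/R = 0.5210 m²/day.
Peak time from v_R²t² + 2D_R t − x² = 0: t = (√(D_R² + v_R²x²) − D_R)/v_R².
√(D_R² + v_R²x²) = √(0.5210² + 0.06973² × 12.9²) = 1.040; v_R² = 0.004862.
t = (1.040 − 0.5210)/0.004862 = 107 days.

107 days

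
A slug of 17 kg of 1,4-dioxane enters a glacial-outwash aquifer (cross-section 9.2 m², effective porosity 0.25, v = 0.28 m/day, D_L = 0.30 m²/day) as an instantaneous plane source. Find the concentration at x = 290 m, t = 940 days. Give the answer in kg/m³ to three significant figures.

For an instantaneous plane source, C(x,t) = M/(n_e·A·√(4πDt)) · exp(−(x−vt)²/(4Dt)), with n_e·A the pore (flow) area.
Plume center vt = 0.28 × 940 = 263.2 m, so the well at 290 m is 26.8 m downgradient of the peak.
√(4πDt) = 59.53 m, giving peak height M/(n_e·A·√(4πDt)) = 17/(0.25 × 9.2 × 59.53) = 0.1242 kg/m³.
(x−vt)²/(4Dt) = (26.8)²/(4 × 0.30 × 940) = 0.6367; exp(−0.6367) = 0.5290.
C = 0.1242 × 0.5290 = 0.0657 kg/m³.

0.0657 kg/m³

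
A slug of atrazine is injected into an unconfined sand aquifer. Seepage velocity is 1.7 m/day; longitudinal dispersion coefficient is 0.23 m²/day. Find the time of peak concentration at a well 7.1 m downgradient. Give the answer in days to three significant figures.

For the 1D instantaneous-source solution, setting ∂C/∂t = 0 at fixed x gives v²t² + 2Dt − x² = 0, so t = (√(D² + v²x²) − D)/v².
√(D² + v²x²) = √(0.23² + 1.7² × 7.1²) = 12.07; v² = 2.89.
t = (12.07 − 0.23)/2.89 = 4.10 days (vs. the pure-advection estimate x/v = 4.18 d).

4.10 days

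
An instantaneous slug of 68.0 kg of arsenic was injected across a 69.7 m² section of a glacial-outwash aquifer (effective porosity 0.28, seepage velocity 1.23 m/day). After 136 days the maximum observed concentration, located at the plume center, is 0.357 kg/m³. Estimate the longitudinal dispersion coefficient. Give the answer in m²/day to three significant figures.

0.0557 m²/day

At the plume center C_max = M/(n_e·A·√(4πDt)), so D = M²/(4πt·(n_e·A·C_max)²).
n_e·A·C_max = 0.28 × 69.7 × 0.357 = 6.967 kg/m.
D = 68.0²/(4π × 136 × 6.967²) = 0.0557 m²/day.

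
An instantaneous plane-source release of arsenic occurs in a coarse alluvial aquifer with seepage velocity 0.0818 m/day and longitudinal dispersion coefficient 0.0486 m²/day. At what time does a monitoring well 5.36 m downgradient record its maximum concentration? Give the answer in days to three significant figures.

58.7 days

For the 1D instantaneous-source solution, setting ∂C/∂t = 0 at fixed x gives v²t² + 2Dt − x² = 0, so t = (√(D² + v²x²) − D)/v².
√(D² + v²x²) = √(0.0486² + 0.0818² × 5.36²) = 0.4411; v² = 0.00669124.
t = (0.4411 − 0.0486)/0.00669124 = 58.7 days (vs. the pure-advection estimate x/v = 65.5 d).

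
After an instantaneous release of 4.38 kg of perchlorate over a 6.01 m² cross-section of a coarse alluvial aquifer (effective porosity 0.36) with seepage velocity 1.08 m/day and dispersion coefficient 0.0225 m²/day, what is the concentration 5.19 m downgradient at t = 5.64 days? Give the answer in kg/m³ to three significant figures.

For an instantaneous plane source, C(x,t) = M/(n_e·A·√(4πDt)) · exp(−(x−vt)²/(4Dt)), with n_e·A the pore (flow) area.
Plume center vt = 1.08 × 5.64 = 6.0912 m, so the well at 5.19 m is 0.9012 m upgradient of the peak.
√(4πDt) = 1.263 m, giving peak height M/(n_e·A·√(4πDt)) = 4.38/(0.36 × 6.01 × 1.263) = 1.603 kg/m³.
(x−vt)²/(4Dt) = (-0.9012)²/(4 × 0.0225 × 5.64) = 1.600; exp(−1.600) = 0.2019.
C = 1.603 × 0.2019 = 0.324 kg/m³.

0.324 kg/m³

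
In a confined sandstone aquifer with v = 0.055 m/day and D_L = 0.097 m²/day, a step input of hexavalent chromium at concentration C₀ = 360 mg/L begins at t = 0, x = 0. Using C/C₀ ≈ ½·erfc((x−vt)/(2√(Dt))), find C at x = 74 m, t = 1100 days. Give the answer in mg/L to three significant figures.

64.0 mg/L

For a continuous step input, C/C₀ ≈ ½·erfc((x−vt)/(2√(Dt))).
vt = 0.055 × 1100 = 60.5 m and 2√(Dt) = 2√(0.097 × 1100) = 20.66 m.
Argument (x−vt)/(2√(Dt)) = (74 − 60.5)/20.66 = 0.6534; ½·erfc(0.6534) = 0.1777.
C = 360 × 0.1777 = 64.0 mg/L.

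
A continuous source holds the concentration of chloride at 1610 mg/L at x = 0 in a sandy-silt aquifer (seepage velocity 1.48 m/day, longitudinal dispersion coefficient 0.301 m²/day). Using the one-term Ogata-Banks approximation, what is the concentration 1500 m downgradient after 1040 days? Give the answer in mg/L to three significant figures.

For a continuous step input, C/C₀ ≈ ½·erfc((x−vt)/(2√(Dt))).
vt = 1.48 × 1040 = 1539.2 m and 2√(Dt) = 2√(0.301 × 1040) = 35.39 m.
Argument (x−vt)/(2√(Dt)) = (1500 − 1539.2)/35.39 = -1.108; ½·erfc(-1.108) = 0.9414.
C = 1610 × 0.9414 = 1520 mg/L.

1520 mg/L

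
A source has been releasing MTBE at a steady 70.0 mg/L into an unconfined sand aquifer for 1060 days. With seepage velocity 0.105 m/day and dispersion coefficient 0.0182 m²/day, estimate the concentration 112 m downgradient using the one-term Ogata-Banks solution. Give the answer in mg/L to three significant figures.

For a continuous step input, C/C₀ ≈ ½·erfc((x−vt)/(2√(Dt))).
vt = 0.105 × 1060 = 111.3 m and 2√(Dt) = 2√(0.0182 × 1060) = 8.785 m.
Argument (x−vt)/(2√(Dt)) = (112 − 111.3)/8.785 = 0.07968; ½·erfc(0.07968) = 0.4551.
C = 70.0 × 0.4551 = 31.9 mg/L.

31.9 mg/L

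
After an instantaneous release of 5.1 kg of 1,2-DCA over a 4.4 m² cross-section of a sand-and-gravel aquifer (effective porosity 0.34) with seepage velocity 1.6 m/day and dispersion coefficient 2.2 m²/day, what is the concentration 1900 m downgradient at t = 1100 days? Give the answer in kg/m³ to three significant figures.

For an instantaneous plane source, C(x,t) = M/(n_e·A·√(4πDt)) · exp(−(x−vt)²/(4Dt)), with n_e·A the pore (flow) area.
Plume center vt = 1.6 × 1100 = 1760 m, so the well at 1900 m is 140 m downgradient of the peak.
√(4πDt) = 174.4 m, giving peak height M/(n_e·A·√(4πDt)) = 5.1/(0.34 × 4.4 × 174.4) = 0.01955 kg/m³.
(x−vt)²/(4Dt) = (140)²/(4 × 2.2 × 1100) = 2.025; exp(−2.025) = 0.1320.
C = 0.01955 × 0.1320 = 0.00258 kg/m³.

0.00258 kg/m³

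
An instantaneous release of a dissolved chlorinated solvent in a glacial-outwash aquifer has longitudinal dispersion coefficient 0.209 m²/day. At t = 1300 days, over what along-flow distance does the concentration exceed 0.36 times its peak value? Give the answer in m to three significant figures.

The plume is Gaussian with σ = √(2Dt) = √(2 × 0.209 × 1300) = 23.31 m.
C/C_peak = exp(−Δx²/(2σ²)) = 0.36 ⇒ Δx = σ·√(−2 ln 0.36) = 23.31 × 1.429 = 33.31 m.
Width = 2Δx = 66.6 m.

66.6 m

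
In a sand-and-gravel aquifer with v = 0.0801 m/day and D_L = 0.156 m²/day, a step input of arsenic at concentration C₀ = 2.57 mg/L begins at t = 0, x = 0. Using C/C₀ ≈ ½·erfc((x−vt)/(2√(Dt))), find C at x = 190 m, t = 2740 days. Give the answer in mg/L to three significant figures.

2.17 mg/L

For a continuous step input, C/C₀ ≈ ½·erfc((x−vt)/(2√(Dt))).
vt = 0.0801 × 2740 = 219.474 m and 2√(Dt) = 2√(0.156 × 2740) = 41.35 m.
Argument (x−vt)/(2√(Dt)) = (190 − 219.474)/41.35 = -0.7128; ½·erfc(-0.7128) = 0.8433.
C = 2.57 × 0.8433 = 2.17 mg/L.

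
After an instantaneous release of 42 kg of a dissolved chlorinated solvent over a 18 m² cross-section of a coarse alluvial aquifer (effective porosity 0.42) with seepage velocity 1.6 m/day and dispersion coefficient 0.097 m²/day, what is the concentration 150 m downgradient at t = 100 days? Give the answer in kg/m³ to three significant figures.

For an instantaneous plane source, C(x,t) = M/(n_e·A·√(4πDt)) · exp(−(x−vt)²/(4Dt)), with n_e·A the pore (flow) area.
Plume center vt = 1.6 × 100 = 160 m, so the well at 150 m is 10 m upgradient of the peak.
√(4πDt) = 11.04 m, giving peak height M/(n_e·A·√(4πDt)) = 42/(0.42 × 18 × 11.04) = 0.5032 kg/m³.
(x−vt)²/(4Dt) = (-10)²/(4 × 0.097 × 100) = 2.577; exp(−2.577) = 0.07600.
C = 0.5032 × 0.07600 = 0.0382 kg/m³.

0.0382 kg/m³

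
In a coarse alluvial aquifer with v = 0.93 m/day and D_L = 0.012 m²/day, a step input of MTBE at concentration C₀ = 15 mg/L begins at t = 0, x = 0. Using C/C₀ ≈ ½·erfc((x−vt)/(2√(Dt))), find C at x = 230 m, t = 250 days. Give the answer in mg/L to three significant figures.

12.7 mg/L

For a continuous step input, C/C₀ ≈ ½·erfc((x−vt)/(2√(Dt))).
vt = 0.93 × 250 = 232.5 m and 2√(Dt) = 2√(0.012 × 250) = 3.464 m.
Argument (x−vt)/(2√(Dt)) = (230 − 232.5)/3.464 = -0.7217; ½·erfc(-0.7217) = 0.8463.
C = 15 × 0.8463 = 12.7 mg/L.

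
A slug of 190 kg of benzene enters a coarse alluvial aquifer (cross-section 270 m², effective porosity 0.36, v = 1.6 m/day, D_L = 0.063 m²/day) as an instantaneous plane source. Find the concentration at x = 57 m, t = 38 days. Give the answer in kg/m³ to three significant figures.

For an instantaneous plane source, C(x,t) = M/(n_e·A·√(4πDt)) · exp(−(x−vt)²/(4Dt)), with n_e·A the pore (flow) area.
Plume center vt = 1.6 × 38 = 60.8 m, so the well at 57 m is 3.8 m upgradient of the peak.
√(4πDt) = 5.485 m, giving peak height M/(n_e·A·√(4πDt)) = 190/(0.36 × 270 × 5.485) = 0.3564 kg/m³.
(x−vt)²/(4Dt) = (-3.8)²/(4 × 0.063 × 38) = 1.508; exp(−1.508) = 0.2214.
C = 0.3564 × 0.2214 = 0.0789 kg/m³.

0.0789 kg/m³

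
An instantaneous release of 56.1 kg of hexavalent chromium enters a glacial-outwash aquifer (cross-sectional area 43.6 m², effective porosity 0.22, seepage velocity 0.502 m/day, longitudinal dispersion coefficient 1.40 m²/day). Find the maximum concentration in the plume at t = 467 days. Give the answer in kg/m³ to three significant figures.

0.0645 kg/m³

The peak of an instantaneous 1D plume sits at x = vt; there the Gaussian factor is 1 and C_max = M/(n_e·A·√(4πDt)), where n_e·A is the pore area the mass is dissolved in.
√(4πDt) = √(4π × 1.40 × 467) = 90.64 m, so C_max = 56.1/(0.22 × 43.6 × 90.64) = 0.0645 kg/m³.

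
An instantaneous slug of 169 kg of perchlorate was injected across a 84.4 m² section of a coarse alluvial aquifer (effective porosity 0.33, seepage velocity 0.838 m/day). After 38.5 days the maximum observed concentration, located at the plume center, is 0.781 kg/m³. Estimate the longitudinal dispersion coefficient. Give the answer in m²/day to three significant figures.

0.125 m²/day

At the plume center C_max = M/(n_e·A·√(4πDt)), so D = M²/(4πt·(n_e·A·C_max)²).
n_e·A·C_max = 0.33 × 84.4 × 0.781 = 21.75 kg/m.
D = 169²/(4π × 38.5 × 21.75²) = 0.125 m²/day.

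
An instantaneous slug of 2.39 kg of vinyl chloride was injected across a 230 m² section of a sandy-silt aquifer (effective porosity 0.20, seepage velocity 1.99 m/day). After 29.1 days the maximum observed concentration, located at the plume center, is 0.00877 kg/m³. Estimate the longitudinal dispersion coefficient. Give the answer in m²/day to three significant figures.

0.0960 m²/day

At the plume center C_max = M/(n_e·A·√(4πDt)), so D = M²/(4πt·(n_e·A·C_max)²).
n_e·A·C_max = 0.20 × 230 × 0.00877 = 0.4034 kg/m.
D = 2.39²/(4π × 29.1 × 0.4034²) = 0.0960 m²/day.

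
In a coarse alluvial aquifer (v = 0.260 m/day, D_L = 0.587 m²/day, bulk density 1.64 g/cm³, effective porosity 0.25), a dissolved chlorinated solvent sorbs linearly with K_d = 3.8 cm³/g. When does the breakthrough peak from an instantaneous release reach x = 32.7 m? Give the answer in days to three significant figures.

3040 days

Retardation factor R = 1 + ρ_b·K_d/n = 1 + 1.64 × 3.8/0.25 = 25.93.
Sorption retards both mechanisms: v_R = v/R = 0.01003 m/day, D_R = D/R = 0.02264 m²/day.
Peak time from v_R²t² + 2D_R t − x² = 0: t = (√(D_R² + v_R²x²) − D_R)/v_R².
√(D_R² + v_R²x²) = √(0.02264² + 0.01003² × 32.7²) = 0.3288; v_R² = 0.0001006.
t = (0.3288 − 0.02264)/0.0001006 = 3040 days.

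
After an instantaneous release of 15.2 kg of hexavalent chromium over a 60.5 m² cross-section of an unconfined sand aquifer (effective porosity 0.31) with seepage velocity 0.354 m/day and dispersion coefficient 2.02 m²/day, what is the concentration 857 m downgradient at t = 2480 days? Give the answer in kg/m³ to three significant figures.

For an instantaneous plane source, C(x,t) = M/(n_e·A·√(4πDt)) · exp(−(x−vt)²/(4Dt)), with n_e·A the pore (flow) area.
Plume center vt = 0.354 × 2480 = 877.92 m, so the well at 857 m is 20.92 m upgradient of the peak.
√(4πDt) = 250.9 m, giving peak height M/(n_e·A·√(4πDt)) = 15.2/(0.31 × 60.5 × 250.9) = 0.003230 kg/m³.
(x−vt)²/(4Dt) = (-20.92)²/(4 × 2.02 × 2480) = 0.02184; exp(−0.02184) = 0.9784.
C = 0.003230 × 0.9784 = 0.00316 kg/m³.

0.00316 kg/m³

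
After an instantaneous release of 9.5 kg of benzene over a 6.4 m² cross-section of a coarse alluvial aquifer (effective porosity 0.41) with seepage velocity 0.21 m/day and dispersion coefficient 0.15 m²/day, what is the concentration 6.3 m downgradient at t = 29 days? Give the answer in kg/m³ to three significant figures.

For an instantaneous plane source, C(x,t) = M/(n_e·A·√(4πDt)) · exp(−(x−vt)²/(4Dt)), with n_e·A the pore (flow) area.
Plume center vt = 0.21 × 29 = 6.09 m, so the well at 6.3 m is 0.21 m downgradient of the peak.
√(4πDt) = 7.393 m, giving peak height M/(n_e·A·√(4πDt)) = 9.5/(0.41 × 6.4 × 7.393) = 0.4897 kg/m³.
(x−vt)²/(4Dt) = (0.21)²/(4 × 0.15 × 29) = 0.002534; exp(−0.002534) = 0.9975.
C = 0.4897 × 0.9975 = 0.488 kg/m³.

0.488 kg/m³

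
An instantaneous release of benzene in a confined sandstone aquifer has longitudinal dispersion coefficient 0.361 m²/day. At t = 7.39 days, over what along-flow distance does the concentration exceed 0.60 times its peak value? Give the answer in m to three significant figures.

4.67 m

The plume is Gaussian with σ = √(2Dt) = √(2 × 0.361 × 7.39) = 2.310 m.
C/C_peak = exp(−Δx²/(2σ²)) = 0.60 ⇒ Δx = σ·√(−2 ln 0.60) = 2.310 × 1.011 = 2.335 m.
Width = 2Δx = 4.67 m.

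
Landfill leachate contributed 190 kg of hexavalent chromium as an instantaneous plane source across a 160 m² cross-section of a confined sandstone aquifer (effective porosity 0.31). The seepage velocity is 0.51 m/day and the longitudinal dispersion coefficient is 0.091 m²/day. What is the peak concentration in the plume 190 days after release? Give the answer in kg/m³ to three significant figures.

The peak of an instantaneous 1D plume sits at x = vt; there the Gaussian factor is 1 and C_max = M/(n_e·A·√(4πDt)), where n_e·A is the pore area the mass is dissolved in.
√(4πDt) = √(4π × 0.091 × 190) = 14.74 m, so C_max = 190/(0.31 × 160 × 14.74) = 0.260 kg/m³.

0.260 kg/m³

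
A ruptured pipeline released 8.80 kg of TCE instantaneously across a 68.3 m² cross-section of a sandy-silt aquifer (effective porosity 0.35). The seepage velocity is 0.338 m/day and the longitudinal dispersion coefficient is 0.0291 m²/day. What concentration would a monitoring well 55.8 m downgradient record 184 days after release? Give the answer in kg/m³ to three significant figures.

For an instantaneous plane source, C(x,t) = M/(n_e·A·√(4πDt)) · exp(−(x−vt)²/(4Dt)), with n_e·A the pore (flow) area.
Plume center vt = 0.338 × 184 = 62.192 m, so the well at 55.8 m is 6.392 m upgradient of the peak.
√(4πDt) = 8.203 m, giving peak height M/(n_e·A·√(4πDt)) = 8.80/(0.35 × 68.3 × 8.203) = 0.04488 kg/m³.
(x−vt)²/(4Dt) = (-6.392)²/(4 × 0.0291 × 184) = 1.908; exp(−1.908) = 0.1484.
C = 0.04488 × 0.1484 = 0.00666 kg/m³.

0.00666 kg/m³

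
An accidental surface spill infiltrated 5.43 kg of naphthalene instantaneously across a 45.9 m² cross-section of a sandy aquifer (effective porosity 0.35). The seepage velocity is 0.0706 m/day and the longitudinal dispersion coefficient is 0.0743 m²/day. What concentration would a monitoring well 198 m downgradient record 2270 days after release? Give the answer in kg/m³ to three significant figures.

For an instantaneous plane source, C(x,t) = M/(n_e·A·√(4πDt)) · exp(−(x−vt)²/(4Dt)), with n_e·A the pore (flow) area.
Plume center vt = 0.0706 × 2270 = 160.262 m, so the well at 198 m is 37.738 m downgradient of the peak.
√(4πDt) = 46.04 m, giving peak height M/(n_e·A·√(4πDt)) = 5.43/(0.35 × 45.9 × 46.04) = 0.007341 kg/m³.
(x−vt)²/(4Dt) = (37.738)²/(4 × 0.0743 × 2270) = 2.111; exp(−2.111) = 0.1211.
C = 0.007341 × 0.1211 = 0.000889 kg/m³.

0.000889 kg/m³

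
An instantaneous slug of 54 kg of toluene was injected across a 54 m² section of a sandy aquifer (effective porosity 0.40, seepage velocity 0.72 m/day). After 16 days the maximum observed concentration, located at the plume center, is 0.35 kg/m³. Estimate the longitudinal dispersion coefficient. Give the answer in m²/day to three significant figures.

0.254 m²/day

At the plume center C_max = M/(n_e·A·√(4πDt)), so D = M²/(4πt·(n_e·A·C_max)²).
n_e·A·C_max = 0.40 × 54 × 0.35 = 7.560 kg/m.
D = 54²/(4π × 16 × 7.560²) = 0.254 m²/day.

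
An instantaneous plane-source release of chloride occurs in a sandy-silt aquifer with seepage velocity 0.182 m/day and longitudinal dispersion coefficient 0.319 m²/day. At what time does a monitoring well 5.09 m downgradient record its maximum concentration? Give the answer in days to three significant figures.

For the 1D instantaneous-source solution, setting ∂C/∂t = 0 at fixed x gives v²t² + 2Dt − x² = 0, so t = (√(D² + v²x²) − D)/v².
√(D² + v²x²) = √(0.319² + 0.182² × 5.09²) = 0.9798; v² = 0.033124.
t = (0.9798 − 0.319)/0.033124 = 19.9 days (vs. the pure-advection estimate x/v = 28.0 d).

19.9 days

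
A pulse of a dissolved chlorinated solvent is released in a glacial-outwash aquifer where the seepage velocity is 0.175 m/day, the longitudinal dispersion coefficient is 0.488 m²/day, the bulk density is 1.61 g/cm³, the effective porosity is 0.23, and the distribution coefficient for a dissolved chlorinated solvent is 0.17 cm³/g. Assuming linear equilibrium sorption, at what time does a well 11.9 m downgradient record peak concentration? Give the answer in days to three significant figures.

118 days

Retardation factor R = 1 + ρ_b·K_d/n = 1 + 1.61 × 0.17/0.23 = 2.190.
Sorption retards both mechanisms: v_R = v/R = 0.07991 m/day, D_R = D/R = 0.2228 m²/day.
Peak time from v_R²t² + 2D_R t − x² = 0: t = (√(D_R² + v_R²x²) − D_R)/v_R².
√(D_R² + v_R²x²) = √(0.2228² + 0.07991² × 11.9²) = 0.9767; v_R² = 0.006386.
t = (0.9767 − 0.2228)/0.006386 = 118 days.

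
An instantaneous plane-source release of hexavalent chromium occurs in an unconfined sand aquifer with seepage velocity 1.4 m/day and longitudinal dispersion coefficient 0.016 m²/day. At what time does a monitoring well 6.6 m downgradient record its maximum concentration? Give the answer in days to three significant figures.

4.71 days

For the 1D instantaneous-source solution, setting ∂C/∂t = 0 at fixed x gives v²t² + 2Dt − x² = 0, so t = (√(D² + v²x²) − D)/v².
√(D² + v²x²) = √(0.016² + 1.4² × 6.6²) = 9.240; v² = 1.96.
t = (9.240 − 0.016)/1.96 = 4.71 days (vs. the pure-advection estimate x/v = 4.71 d).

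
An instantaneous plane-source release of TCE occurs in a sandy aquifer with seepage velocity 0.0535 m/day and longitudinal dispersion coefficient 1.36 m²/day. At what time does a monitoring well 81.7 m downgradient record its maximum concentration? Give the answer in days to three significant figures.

For the 1D instantaneous-source solution, setting ∂C/∂t = 0 at fixed x gives v²t² + 2Dt − x² = 0, so t = (√(D² + v²x²) − D)/v².
√(D² + v²x²) = √(1.36² + 0.0535² × 81.7²) = 4.578; v² = 0.00286225.
t = (4.578 − 1.36)/0.00286225 = 1120 days (vs. the pure-advection estimate x/v = 1530 d).

1120 days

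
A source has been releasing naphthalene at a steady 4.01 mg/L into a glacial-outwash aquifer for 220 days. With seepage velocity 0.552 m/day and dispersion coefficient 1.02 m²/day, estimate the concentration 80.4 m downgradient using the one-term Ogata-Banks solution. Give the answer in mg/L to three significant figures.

3.90 mg/L

For a continuous step input, C/C₀ ≈ ½·erfc((x−vt)/(2√(Dt))).
vt = 0.552 × 220 = 121.44 m and 2√(Dt) = 2√(1.02 × 220) = 29.96 m.
Argument (x−vt)/(2√(Dt)) = (80.4 − 121.44)/29.96 = -1.370; ½·erfc(-1.370) = 0.9737.
C = 4.01 × 0.9737 = 3.90 mg/L.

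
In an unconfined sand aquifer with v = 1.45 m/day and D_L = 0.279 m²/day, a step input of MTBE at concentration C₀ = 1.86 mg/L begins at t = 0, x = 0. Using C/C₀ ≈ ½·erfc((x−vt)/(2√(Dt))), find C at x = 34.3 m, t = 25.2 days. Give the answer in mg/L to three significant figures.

For a continuous step input, C/C₀ ≈ ½·erfc((x−vt)/(2√(Dt))).
vt = 1.45 × 25.2 = 36.54 m and 2√(Dt) = 2√(0.279 × 25.2) = 5.303 m.
Argument (x−vt)/(2√(Dt)) = (34.3 − 36.54)/5.303 = -0.4224; ½·erfc(-0.4224) = 0.7249.
C = 1.86 × 0.7249 = 1.35 mg/L.

1.35 mg/L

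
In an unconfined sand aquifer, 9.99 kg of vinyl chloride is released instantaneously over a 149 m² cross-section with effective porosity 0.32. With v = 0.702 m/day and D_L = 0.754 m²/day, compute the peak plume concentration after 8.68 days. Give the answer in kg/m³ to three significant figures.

0.0231 kg/m³

The peak of an instantaneous 1D plume sits at x = vt; there the Gaussian factor is 1 and C_max = M/(n_e·A·√(4πDt)), where n_e·A is the pore area the mass is dissolved in.
√(4πDt) = √(4π × 0.754 × 8.68) = 9.069 m, so C_max = 9.99/(0.32 × 149 × 9.069) = 0.0231 kg/m³.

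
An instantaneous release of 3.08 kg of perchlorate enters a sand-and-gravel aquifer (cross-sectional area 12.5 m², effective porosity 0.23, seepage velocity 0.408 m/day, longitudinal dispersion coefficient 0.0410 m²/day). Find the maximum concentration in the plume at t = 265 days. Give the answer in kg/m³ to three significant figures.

0.0917 kg/m³

The peak of an instantaneous 1D plume sits at x = vt; there the Gaussian factor is 1 and C_max = M/(n_e·A·√(4πDt)), where n_e·A is the pore area the mass is dissolved in.
√(4πDt) = √(4π × 0.0410 × 265) = 11.68 m, so C_max = 3.08/(0.23 × 12.5 × 11.68) = 0.0917 kg/m³.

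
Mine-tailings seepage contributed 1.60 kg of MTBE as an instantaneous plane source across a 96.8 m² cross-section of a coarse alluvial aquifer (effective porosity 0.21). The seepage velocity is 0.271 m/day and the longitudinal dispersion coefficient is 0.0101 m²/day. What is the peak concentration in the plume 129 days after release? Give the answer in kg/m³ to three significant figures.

0.0195 kg/m³

The peak of an instantaneous 1D plume sits at x = vt; there the Gaussian factor is 1 and C_max = M/(n_e·A·√(4πDt)), where n_e·A is the pore area the mass is dissolved in.
√(4πDt) = √(4π × 0.0101 × 129) = 4.046 m, so C_max = 1.60/(0.21 × 96.8 × 4.046) = 0.0195 kg/m³.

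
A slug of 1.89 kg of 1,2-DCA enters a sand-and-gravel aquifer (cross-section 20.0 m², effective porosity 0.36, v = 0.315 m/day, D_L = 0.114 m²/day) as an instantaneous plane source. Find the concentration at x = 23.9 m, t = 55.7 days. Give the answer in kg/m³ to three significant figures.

For an instantaneous plane source, C(x,t) = M/(n_e·A·√(4πDt)) · exp(−(x−vt)²/(4Dt)), with n_e·A the pore (flow) area.
Plume center vt = 0.315 × 55.7 = 17.5455 m, so the well at 23.9 m is 6.3545 m downgradient of the peak.
√(4πDt) = 8.933 m, giving peak height M/(n_e·A·√(4πDt)) = 1.89/(0.36 × 20.0 × 8.933) = 0.02939 kg/m³.
(x−vt)²/(4Dt) = (6.3545)²/(4 × 0.114 × 55.7) = 1.590; exp(−1.590) = 0.2039.
C = 0.02939 × 0.2039 = 0.00599 kg/m³.

0.00599 kg/m³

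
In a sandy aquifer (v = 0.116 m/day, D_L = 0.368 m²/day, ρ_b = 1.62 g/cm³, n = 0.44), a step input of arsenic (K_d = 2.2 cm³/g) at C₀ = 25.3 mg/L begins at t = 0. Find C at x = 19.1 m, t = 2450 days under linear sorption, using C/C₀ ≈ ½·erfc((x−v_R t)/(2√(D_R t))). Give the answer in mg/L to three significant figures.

20.4 mg/L

Retardation factor R = 1 + ρ_b·K_d/n = 1 + 1.62 × 2.2/0.44 = 9.100.
Sorption retards both mechanisms: v_R = v/R = 0.01275 m/day, D_R = D/R = 0.04044 m²/day.
v_R·t = 0.01275 × 2450 = 31.2375 m; 2√(D_R t) = 19.91 m; argument = (19.1 − 31.2375)/19.91 = -0.6096.
C = C₀ × ½·erfc(-0.6096) = 25.3 × 0.8057 = 20.4 mg/L.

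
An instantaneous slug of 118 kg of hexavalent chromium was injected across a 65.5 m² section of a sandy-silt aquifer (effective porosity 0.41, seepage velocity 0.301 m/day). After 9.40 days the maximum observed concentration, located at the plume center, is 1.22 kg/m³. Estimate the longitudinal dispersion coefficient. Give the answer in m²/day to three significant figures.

0.110 m²/day

At the plume center C_max = M/(n_e·A·√(4πDt)), so D = M²/(4πt·(n_e·A·C_max)²).
n_e·A·C_max = 0.41 × 65.5 × 1.22 = 32.76 kg/m.
D = 118²/(4π × 9.40 × 32.76²) = 0.110 m²/day.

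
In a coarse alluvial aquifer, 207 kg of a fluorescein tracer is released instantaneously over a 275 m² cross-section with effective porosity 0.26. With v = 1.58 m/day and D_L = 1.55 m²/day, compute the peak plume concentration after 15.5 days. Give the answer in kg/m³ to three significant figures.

The peak of an instantaneous 1D plume sits at x = vt; there the Gaussian factor is 1 and C_max = M/(n_e·A·√(4πDt)), where n_e·A is the pore area the mass is dissolved in.
√(4πDt) = √(4π × 1.55 × 15.5) = 17.38 m, so C_max = 207/(0.26 × 275 × 17.38) = 0.167 kg/m³.

0.167 kg/m³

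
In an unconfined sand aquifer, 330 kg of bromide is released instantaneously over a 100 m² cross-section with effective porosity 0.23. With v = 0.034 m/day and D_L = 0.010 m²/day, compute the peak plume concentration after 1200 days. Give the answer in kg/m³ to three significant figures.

The peak of an instantaneous 1D plume sits at x = vt; there the Gaussian factor is 1 and C_max = M/(n_e·A·√(4πDt)), where n_e·A is the pore area the mass is dissolved in.
√(4πDt) = √(4π × 0.010 × 1200) = 12.28 m, so C_max = 330/(0.23 × 100 × 12.28) = 1.17 kg/m³.

1.17 kg/m³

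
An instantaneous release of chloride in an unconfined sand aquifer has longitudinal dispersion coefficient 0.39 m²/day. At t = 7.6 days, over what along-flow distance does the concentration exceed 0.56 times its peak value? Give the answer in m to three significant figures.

5.24 m

The plume is Gaussian with σ = √(2Dt) = √(2 × 0.39 × 7.6) = 2.435 m.
C/C_peak = exp(−Δx²/(2σ²)) = 0.56 ⇒ Δx = σ·√(−2 ln 0.56) = 2.435 × 1.077 = 2.622 m.
Width = 2Δx = 5.24 m.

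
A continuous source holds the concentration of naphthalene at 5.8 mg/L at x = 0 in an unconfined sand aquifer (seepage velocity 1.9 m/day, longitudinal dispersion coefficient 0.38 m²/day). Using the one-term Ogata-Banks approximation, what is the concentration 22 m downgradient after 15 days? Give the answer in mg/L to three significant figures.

5.64 mg/L

For a continuous step input, C/C₀ ≈ ½·erfc((x−vt)/(2√(Dt))).
vt = 1.9 × 15 = 28.5 m and 2√(Dt) = 2√(0.38 × 15) = 4.775 m.
Argument (x−vt)/(2√(Dt)) = (22 − 28.5)/4.775 = -1.361; ½·erfc(-1.361) = 0.9729.
C = 5.8 × 0.9729 = 5.64 mg/L.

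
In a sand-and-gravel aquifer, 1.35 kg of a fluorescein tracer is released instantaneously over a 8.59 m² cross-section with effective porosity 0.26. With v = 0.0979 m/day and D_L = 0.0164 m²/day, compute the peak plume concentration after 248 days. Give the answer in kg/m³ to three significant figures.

The peak of an instantaneous 1D plume sits at x = vt; there the Gaussian factor is 1 and C_max = M/(n_e·A·√(4πDt)), where n_e·A is the pore area the mass is dissolved in.
√(4πDt) = √(4π × 0.0164 × 248) = 7.149 m, so C_max = 1.35/(0.26 × 8.59 × 7.149) = 0.0846 kg/m³.

0.0846 kg/m³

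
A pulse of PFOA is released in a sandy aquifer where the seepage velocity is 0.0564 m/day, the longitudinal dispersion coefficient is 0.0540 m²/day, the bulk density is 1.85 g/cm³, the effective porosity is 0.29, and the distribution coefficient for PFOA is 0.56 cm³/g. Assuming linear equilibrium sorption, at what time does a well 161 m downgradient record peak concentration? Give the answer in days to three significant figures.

13000 days

Retardation factor R = 1 + ρ_b·K_d/n = 1 + 1.85 × 0.56/0.29 = 4.572.
Sorption retards both mechanisms: v_R = v/R = 0.01234 m/day, D_R = D/R = 0.01181 m²/day.
Peak time from v_R²t² + 2D_R t − x² = 0: t = (√(D_R² + v_R²x²) − D_R)/v_R².
√(D_R² + v_R²x²) = √(0.01181² + 0.01234² × 161²) = 1.987; v_R² = 0.0001523.
t = (1.987 − 0.01181)/0.0001523 = 13000 days.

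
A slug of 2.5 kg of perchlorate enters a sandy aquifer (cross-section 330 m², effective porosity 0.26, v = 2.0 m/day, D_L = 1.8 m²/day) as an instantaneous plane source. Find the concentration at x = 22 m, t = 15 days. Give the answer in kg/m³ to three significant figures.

For an instantaneous plane source, C(x,t) = M/(n_e·A·√(4πDt)) · exp(−(x−vt)²/(4Dt)), with n_e·A the pore (flow) area.
Plume center vt = 2.0 × 15 = 30 m, so the well at 22 m is 8 m upgradient of the peak.
√(4πDt) = 18.42 m, giving peak height M/(n_e·A·√(4πDt)) = 2.5/(0.26 × 330 × 18.42) = 0.001582 kg/m³.
(x−vt)²/(4Dt) = (-8)²/(4 × 1.8 × 15) = 0.5926; exp(−0.5926) = 0.5529.
C = 0.001582 × 0.5529 = 0.000875 kg/m³.

0.000875 kg/m³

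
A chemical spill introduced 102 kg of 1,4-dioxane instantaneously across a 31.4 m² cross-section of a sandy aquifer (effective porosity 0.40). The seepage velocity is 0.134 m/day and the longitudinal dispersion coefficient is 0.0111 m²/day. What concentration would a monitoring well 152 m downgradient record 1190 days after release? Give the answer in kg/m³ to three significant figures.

For an instantaneous plane source, C(x,t) = M/(n_e·A·√(4πDt)) · exp(−(x−vt)²/(4Dt)), with n_e·A the pore (flow) area.
Plume center vt = 0.134 × 1190 = 159.46 m, so the well at 152 m is 7.46 m upgradient of the peak.
√(4πDt) = 12.88 m, giving peak height M/(n_e·A·√(4πDt)) = 102/(0.40 × 31.4 × 12.88) = 0.6305 kg/m³.
(x−vt)²/(4Dt) = (-7.46)²/(4 × 0.0111 × 1190) = 1.053; exp(−1.053) = 0.3489.
C = 0.6305 × 0.3489 = 0.220 kg/m³.

0.220 kg/m³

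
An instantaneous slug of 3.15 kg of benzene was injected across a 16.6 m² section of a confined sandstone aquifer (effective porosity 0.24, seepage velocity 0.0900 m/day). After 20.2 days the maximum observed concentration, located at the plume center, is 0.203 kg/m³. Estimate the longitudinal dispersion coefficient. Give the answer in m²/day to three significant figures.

0.0598 m²/day

At the plume center C_max = M/(n_e·A·√(4πDt)), so D = M²/(4πt·(n_e·A·C_max)²).
n_e·A·C_max = 0.24 × 16.6 × 0.203 = 0.8088 kg/m.
D = 3.15²/(4π × 20.2 × 0.8088²) = 0.0598 m²/day.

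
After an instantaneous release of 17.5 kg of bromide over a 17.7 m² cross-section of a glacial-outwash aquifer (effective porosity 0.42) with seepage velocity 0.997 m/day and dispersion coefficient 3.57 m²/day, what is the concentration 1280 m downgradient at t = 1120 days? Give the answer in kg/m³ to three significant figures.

0.00198 kg/m³

For an instantaneous plane source, C(x,t) = M/(n_e·A·√(4πDt)) · exp(−(x−vt)²/(4Dt)), with n_e·A the pore (flow) area.
Plume center vt = 0.997 × 1120 = 1116.64 m, so the well at 1280 m is 163.36 m downgradient of the peak.
√(4πDt) = 224.2 m, giving peak height M/(n_e·A·√(4πDt)) = 17.5/(0.42 × 17.7 × 224.2) = 0.01050 kg/m³.
(x−vt)²/(4Dt) = (163.36)²/(4 × 3.57 × 1120) = 1.669; exp(−1.669) = 0.1884.
C = 0.01050 × 0.1884 = 0.00198 kg/m³.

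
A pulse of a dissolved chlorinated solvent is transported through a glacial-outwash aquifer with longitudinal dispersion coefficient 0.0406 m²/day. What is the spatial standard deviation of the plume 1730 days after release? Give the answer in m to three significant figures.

11.9 m

Dispersive spreading gives a Gaussian with σ² = 2Dt; advection only shifts the center.
σ = √(2 × 0.0406 × 1730) = 11.9 m.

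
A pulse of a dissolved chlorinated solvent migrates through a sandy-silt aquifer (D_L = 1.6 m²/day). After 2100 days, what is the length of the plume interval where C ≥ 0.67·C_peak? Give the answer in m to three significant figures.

The plume is Gaussian with σ = √(2Dt) = √(2 × 1.6 × 2100) = 81.98 m.
C/C_peak = exp(−Δx²/(2σ²)) = 0.67 ⇒ Δx = σ·√(−2 ln 0.67) = 81.98 × 0.8950 = 73.37 m.
Width = 2Δx = 147 m.

147 m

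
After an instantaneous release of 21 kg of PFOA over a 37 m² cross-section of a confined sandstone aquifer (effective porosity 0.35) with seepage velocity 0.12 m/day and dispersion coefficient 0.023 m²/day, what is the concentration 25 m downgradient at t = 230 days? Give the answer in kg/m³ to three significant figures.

For an instantaneous plane source, C(x,t) = M/(n_e·A·√(4πDt)) · exp(−(x−vt)²/(4Dt)), with n_e·A the pore (flow) area.
Plume center vt = 0.12 × 230 = 27.6 m, so the well at 25 m is 2.6 m upgradient of the peak.
√(4πDt) = 8.153 m, giving peak height M/(n_e·A·√(4πDt)) = 21/(0.35 × 37 × 8.153) = 0.1989 kg/m³.
(x−vt)²/(4Dt) = (-2.6)²/(4 × 0.023 × 230) = 0.3195; exp(−0.3195) = 0.7265.
C = 0.1989 × 0.7265 = 0.145 kg/m³.

0.145 kg/m³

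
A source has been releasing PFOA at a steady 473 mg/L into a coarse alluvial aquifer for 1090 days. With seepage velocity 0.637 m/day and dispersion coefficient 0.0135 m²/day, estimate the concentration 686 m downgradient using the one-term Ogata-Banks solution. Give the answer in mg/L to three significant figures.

444 mg/L

For a continuous step input, C/C₀ ≈ ½·erfc((x−vt)/(2√(Dt))).
vt = 0.637 × 1090 = 694.33 m and 2√(Dt) = 2√(0.0135 × 1090) = 7.672 m.
Argument (x−vt)/(2√(Dt)) = (686 − 694.33)/7.672 = -1.086; ½·erfc(-1.086) = 0.9377.
C = 473 × 0.9377 = 444 mg/L.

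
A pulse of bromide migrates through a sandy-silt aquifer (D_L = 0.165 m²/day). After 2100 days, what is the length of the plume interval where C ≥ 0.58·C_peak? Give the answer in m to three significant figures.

55.0 m

The plume is Gaussian with σ = √(2Dt) = √(2 × 0.165 × 2100) = 26.32 m.
C/C_peak = exp(−Δx²/(2σ²)) = 0.58 ⇒ Δx = σ·√(−2 ln 0.58) = 26.32 × 1.044 = 27.48 m.
Width = 2Δx = 55.0 m.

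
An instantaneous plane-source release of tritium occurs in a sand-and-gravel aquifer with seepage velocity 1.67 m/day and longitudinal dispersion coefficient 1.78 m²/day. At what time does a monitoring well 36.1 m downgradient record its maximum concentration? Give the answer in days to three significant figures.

21.0 days

For the 1D instantaneous-source solution, setting ∂C/∂t = 0 at fixed x gives v²t² + 2Dt − x² = 0, so t = (√(D² + v²x²) − D)/v².
√(D² + v²x²) = √(1.78² + 1.67² × 36.1²) = 60.31; v² = 2.7889.
t = (60.31 − 1.78)/2.7889 = 21.0 days (vs. the pure-advection estimate x/v = 21.6 d).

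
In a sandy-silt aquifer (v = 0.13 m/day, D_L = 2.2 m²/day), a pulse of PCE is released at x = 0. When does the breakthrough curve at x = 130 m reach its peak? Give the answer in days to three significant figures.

For the 1D instantaneous-source solution, setting ∂C/∂t = 0 at fixed x gives v²t² + 2Dt − x² = 0, so t = (√(D² + v²x²) − D)/v².
√(D² + v²x²) = √(2.2² + 0.13² × 130²) = 17.04; v² = 0.0169.
t = (17.04 − 2.2)/0.0169 = 878 days (vs. the pure-advection estimate x/v = 1000 d).

878 days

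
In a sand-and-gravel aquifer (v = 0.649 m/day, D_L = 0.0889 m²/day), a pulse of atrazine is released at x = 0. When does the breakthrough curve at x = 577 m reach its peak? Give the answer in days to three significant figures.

For the 1D instantaneous-source solution, setting ∂C/∂t = 0 at fixed x gives v²t² + 2Dt − x² = 0, so t = (√(D² + v²x²) − D)/v².
√(D² + v²x²) = √(0.0889² + 0.649² × 577²) = 374.5; v² = 0.421201.
t = (374.5 − 0.0889)/0.421201 = 889 days (vs. the pure-advection estimate x/v = 889 d).

889 days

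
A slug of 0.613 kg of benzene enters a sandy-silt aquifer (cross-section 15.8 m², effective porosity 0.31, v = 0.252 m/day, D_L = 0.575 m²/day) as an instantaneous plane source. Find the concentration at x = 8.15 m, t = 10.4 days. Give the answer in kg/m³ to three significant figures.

For an instantaneous plane source, C(x,t) = M/(n_e·A·√(4πDt)) · exp(−(x−vt)²/(4Dt)), with n_e·A the pore (flow) area.
Plume center vt = 0.252 × 10.4 = 2.6208 m, so the well at 8.15 m is 5.5292 m downgradient of the peak.
√(4πDt) = 8.669 m, giving peak height M/(n_e·A·√(4πDt)) = 0.613/(0.31 × 15.8 × 8.669) = 0.01444 kg/m³.
(x−vt)²/(4Dt) = (5.5292)²/(4 × 0.575 × 10.4) = 1.278; exp(−1.278) = 0.2786.
C = 0.01444 × 0.2786 = 0.00402 kg/m³.

0.00402 kg/m³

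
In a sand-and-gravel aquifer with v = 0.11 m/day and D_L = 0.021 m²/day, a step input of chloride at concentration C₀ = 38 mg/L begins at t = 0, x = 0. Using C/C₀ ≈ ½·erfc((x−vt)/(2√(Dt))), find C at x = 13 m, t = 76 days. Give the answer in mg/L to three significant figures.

For a continuous step input, C/C₀ ≈ ½·erfc((x−vt)/(2√(Dt))).
vt = 0.11 × 76 = 8.36 m and 2√(Dt) = 2√(0.021 × 76) = 2.527 m.
Argument (x−vt)/(2√(Dt)) = (13 − 8.36)/2.527 = 1.836; ½·erfc(1.836) = 0.004709.
C = 38 × 0.004709 = 0.179 mg/L.

0.179 mg/L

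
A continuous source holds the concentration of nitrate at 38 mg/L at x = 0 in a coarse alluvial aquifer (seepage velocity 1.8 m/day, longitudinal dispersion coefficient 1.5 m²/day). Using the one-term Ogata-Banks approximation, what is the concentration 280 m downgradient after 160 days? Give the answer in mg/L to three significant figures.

24.4 mg/L

For a continuous step input, C/C₀ ≈ ½·erfc((x−vt)/(2√(Dt))).
vt = 1.8 × 160 = 288 m and 2√(Dt) = 2√(1.5 × 160) = 30.98 m.
Argument (x−vt)/(2√(Dt)) = (280 − 288)/30.98 = -0.2582; ½·erfc(-0.2582) = 0.6425.
C = 38 × 0.6425 = 24.4 mg/L.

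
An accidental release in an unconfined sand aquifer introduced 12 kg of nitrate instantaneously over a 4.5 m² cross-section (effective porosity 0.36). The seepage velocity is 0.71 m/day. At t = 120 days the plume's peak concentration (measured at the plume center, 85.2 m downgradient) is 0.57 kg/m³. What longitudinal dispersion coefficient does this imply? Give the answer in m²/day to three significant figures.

At the plume center C_max = M/(n_e·A·√(4πDt)), so D = M²/(4πt·(n_e·A·C_max)²).
n_e·A·C_max = 0.36 × 4.5 × 0.57 = 0.9234 kg/m.
D = 12²/(4π × 120 × 0.9234²) = 0.112 m²/day.

0.112 m²/day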